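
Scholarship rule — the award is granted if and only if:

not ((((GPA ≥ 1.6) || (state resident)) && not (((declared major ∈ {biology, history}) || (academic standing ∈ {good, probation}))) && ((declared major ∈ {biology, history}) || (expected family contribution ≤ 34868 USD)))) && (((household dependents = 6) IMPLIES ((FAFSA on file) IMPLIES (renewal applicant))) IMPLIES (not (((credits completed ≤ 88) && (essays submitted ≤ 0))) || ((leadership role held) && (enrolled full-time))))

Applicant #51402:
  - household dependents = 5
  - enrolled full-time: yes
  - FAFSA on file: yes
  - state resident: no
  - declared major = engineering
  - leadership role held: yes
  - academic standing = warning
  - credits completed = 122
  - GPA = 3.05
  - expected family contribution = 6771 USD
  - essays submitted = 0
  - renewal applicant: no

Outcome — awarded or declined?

Atomic conditions:
  GPA ≥ 1.6: 3.05 ≥ 1.6 is true
  state resident: no → false
  declared major ∈ {biology, history}: engineering is not in the set → false
  academic standing ∈ {good, probation}: warning is not in the set → false
  expected family contribution ≤ 34868 USD: 6771 ≤ 34868 is true
  household dependents = 6: 5 == 6 is false
  FAFSA on file: yes → true
  renewal applicant: no → false
  credits completed ≤ 88: 122 ≤ 88 is false
  essays submitted ≤ 0: 0 ≤ 0 is true
  leadership role held: yes → true
  enrolled full-time: yes → true
Combine:
[1.1.1] true OR false = true
[1.1.2.1] false OR false = false
[1.1.2] NOT false = true
[1.1.3] false OR true = true
[1.1] true AND true AND true = true
[1] NOT true = false
[2.1.2] true → false = false
[2.1] false → false (antecedent false ⇒ implication holds) = true
[2.2.1.1] false AND true = false
[2.2.1] NOT false = true
[2.2.2] true AND true = true
[2.2] true OR true = true
[2] true → true = true
[root] false AND true = false
Overall: false → declined

Declined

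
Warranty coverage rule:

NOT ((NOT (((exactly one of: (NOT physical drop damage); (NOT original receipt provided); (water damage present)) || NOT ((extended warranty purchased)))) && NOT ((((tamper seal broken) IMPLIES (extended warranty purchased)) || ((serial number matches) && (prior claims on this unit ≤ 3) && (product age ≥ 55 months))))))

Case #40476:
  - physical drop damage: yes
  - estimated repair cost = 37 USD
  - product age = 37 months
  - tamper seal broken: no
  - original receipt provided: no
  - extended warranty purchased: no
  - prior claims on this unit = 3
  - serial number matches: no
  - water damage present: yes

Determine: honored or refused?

Atomic conditions:
  NOT physical drop damage: yes → false
  NOT original receipt provided: no → true
  water damage present: yes → true
  extended warranty purchased: no → false
  tamper seal broken: no → false
  serial number matches: no → false
  prior claims on this unit ≤ 3: 3 ≤ 3 is true
  product age ≥ 55 months: 37 ≥ 55 is false
Combine:
[1.1.1.1] exactly-one(false, true, true) = false
[1.1.1.2] NOT false = true
[1.1.1] false OR true = true
[1.1] NOT true = false
[1.2.1.1] false → false (antecedent false ⇒ implication holds) = true
[1.2.1.2] false AND true AND false = false
[1.2.1] true OR false = true
[1.2] NOT true = false
[1] false AND false = false
[root] NOT false = true
Overall: true → honored

Honored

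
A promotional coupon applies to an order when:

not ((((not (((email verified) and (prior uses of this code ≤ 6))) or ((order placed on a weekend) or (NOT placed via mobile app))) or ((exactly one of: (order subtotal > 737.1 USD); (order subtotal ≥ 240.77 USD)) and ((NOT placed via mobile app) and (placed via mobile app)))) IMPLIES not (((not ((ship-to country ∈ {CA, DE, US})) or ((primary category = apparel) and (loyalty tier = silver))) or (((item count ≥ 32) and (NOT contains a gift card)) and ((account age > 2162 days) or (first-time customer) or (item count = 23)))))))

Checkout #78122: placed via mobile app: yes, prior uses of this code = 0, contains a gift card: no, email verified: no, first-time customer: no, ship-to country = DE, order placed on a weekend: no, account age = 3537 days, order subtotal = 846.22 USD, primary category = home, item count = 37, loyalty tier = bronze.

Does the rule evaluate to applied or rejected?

Atomic conditions:
  email verified: no → false
  prior uses of this code ≤ 6: 0 ≤ 6 is true
  order placed on a weekend: no → false
  NOT placed via mobile app: yes → false
  order subtotal > 737.1 USD: 846.22 > 737.1 is true
  order subtotal ≥ 240.77 USD: 846.22 ≥ 240.77 is true
  placed via mobile app: yes → true
  ship-to country ∈ {CA, DE, US}: DE is in the set → true
  primary category = apparel: home == apparel is false
  loyalty tier = silver: bronze == silver is false
  item count ≥ 32: 37 ≥ 32 is true
  NOT contains a gift card: no → true
  account age > 2162 days: 3537 > 2162 is true
  first-time customer: no → false
  item count = 23: 37 == 23 is false
Combine:
[1.1.1.1.1] false AND true = false
[1.1.1.1] NOT false = true
[1.1.1.2] false OR false = false
[1.1.1] true OR false = true
[1.1.2.1] exactly-one(true, true) = false
[1.1.2.2] false AND true = false
[1.1.2] false AND false = false
[1.1] true OR false = true
[1.2.1.1.1] NOT true = false
[1.2.1.1.2] false AND false = false
[1.2.1.1] false OR false = false
[1.2.1.2.1] true AND true = true
[1.2.1.2.2] true OR false OR false = true
[1.2.1.2] true AND true = true
[1.2.1] false OR true = true
[1.2] NOT true = false
[1] true → false = false
[root] NOT false = true
Overall: true → applied

Applied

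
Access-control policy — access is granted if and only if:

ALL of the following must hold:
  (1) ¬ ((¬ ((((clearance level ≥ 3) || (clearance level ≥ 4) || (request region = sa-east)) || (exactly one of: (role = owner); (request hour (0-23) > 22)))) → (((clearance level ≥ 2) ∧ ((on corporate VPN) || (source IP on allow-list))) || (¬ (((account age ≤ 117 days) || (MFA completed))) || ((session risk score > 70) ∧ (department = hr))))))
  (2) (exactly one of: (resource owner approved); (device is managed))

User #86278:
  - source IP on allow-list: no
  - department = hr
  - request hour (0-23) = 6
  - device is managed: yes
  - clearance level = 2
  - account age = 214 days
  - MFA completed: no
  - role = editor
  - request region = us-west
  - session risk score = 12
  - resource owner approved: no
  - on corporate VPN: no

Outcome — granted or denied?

Denied

Atomic conditions:
  clearance level ≥ 3: 2 ≥ 3 is false
  clearance level ≥ 4: 2 ≥ 4 is false
  request region = sa-east: us-west == sa-east is false
  role = owner: editor == owner is false
  request hour (0-23) > 22: 6 > 22 is false
  clearance level ≥ 2: 2 ≥ 2 is true
  on corporate VPN: no → false
  source IP on allow-list: no → false
  account age ≤ 117 days: 214 ≤ 117 is false
  MFA completed: no → false
  session risk score > 70: 12 > 70 is false
  department = hr: hr == hr is true
  resource owner approved: no → false
  device is managed: yes → true
Combine:
[1.1.1.1.1] false OR false OR false = false
[1.1.1.1.2] exactly-one(false, false) = false
[1.1.1.1] false OR false = false
[1.1.1] NOT false = true
[1.1.2.1.2] false OR false = false
[1.1.2.1] true AND false = false
[1.1.2.2.1.1] false OR false = false
[1.1.2.2.1] NOT false = true
[1.1.2.2.2] false AND true = false
[1.1.2.2] true OR false = true
[1.1.2] false OR true = true
[1.1] true → true = true
[1] NOT true = false
[2] exactly-one(false, true) = true
[root] false AND true = false
Overall: false → denied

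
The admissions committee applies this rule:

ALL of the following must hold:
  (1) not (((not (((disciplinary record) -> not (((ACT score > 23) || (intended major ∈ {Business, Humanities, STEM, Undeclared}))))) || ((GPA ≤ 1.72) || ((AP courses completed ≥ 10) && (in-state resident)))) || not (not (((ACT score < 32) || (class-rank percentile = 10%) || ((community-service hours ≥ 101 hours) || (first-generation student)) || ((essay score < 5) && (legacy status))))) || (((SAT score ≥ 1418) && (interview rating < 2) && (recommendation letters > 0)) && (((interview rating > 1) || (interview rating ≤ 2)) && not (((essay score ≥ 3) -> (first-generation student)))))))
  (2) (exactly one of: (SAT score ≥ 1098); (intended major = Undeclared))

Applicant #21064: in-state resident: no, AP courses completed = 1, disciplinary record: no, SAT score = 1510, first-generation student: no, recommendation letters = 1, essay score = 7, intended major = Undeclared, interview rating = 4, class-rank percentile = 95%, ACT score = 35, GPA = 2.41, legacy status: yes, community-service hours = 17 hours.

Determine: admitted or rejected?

Atomic conditions:
  disciplinary record: no → false
  ACT score > 23: 35 > 23 is true
  intended major ∈ {Business, Humanities, STEM, Undeclared}: Undeclared is in the set → true
  GPA ≤ 1.72: 2.41 ≤ 1.72 is false
  AP courses completed ≥ 10: 1 ≥ 10 is false
  in-state resident: no → false
  ACT score < 32: 35 < 32 is false
  class-rank percentile = 10%: 95 == 10 is false
  community-service hours ≥ 101 hours: 17 ≥ 101 is false
  first-generation student: no → false
  essay score < 5: 7 < 5 is false
  legacy status: yes → true
  SAT score ≥ 1418: 1510 ≥ 1418 is true
  interview rating < 2: 4 < 2 is false
  recommendation letters > 0: 1 > 0 is true
  interview rating > 1: 4 > 1 is true
  interview rating ≤ 2: 4 ≤ 2 is false
  essay score ≥ 3: 7 ≥ 3 is true
  SAT score ≥ 1098: 1510 ≥ 1098 is true
  intended major = Undeclared: Undeclared == Undeclared is true
Combine:
[1.1.1.1.1.2.1] true OR true = true
[1.1.1.1.1.2] NOT true = false
[1.1.1.1.1] false → false (antecedent false ⇒ implication holds) = true
[1.1.1.1] NOT true = false
[1.1.1.2.2] false AND false = false
[1.1.1.2] false OR false = false
[1.1.1] false OR false = false
[1.1.2.1.1.3] false OR false = false
[1.1.2.1.1.4] false AND true = false
[1.1.2.1.1] false OR false OR false OR false = false
[1.1.2.1] NOT false = true
[1.1.2] NOT true = false
[1.1.3.1] true AND false AND true = false
[1.1.3.2.1] true OR false = true
[1.1.3.2.2.1] true → false = false
[1.1.3.2.2] NOT false = true
[1.1.3.2] true AND true = true
[1.1.3] false AND true = false
[1.1] false OR false OR false = false
[1] NOT false = true
[2] exactly-one(true, true) = false
[root] true AND false = false
Overall: false → rejected

Rejected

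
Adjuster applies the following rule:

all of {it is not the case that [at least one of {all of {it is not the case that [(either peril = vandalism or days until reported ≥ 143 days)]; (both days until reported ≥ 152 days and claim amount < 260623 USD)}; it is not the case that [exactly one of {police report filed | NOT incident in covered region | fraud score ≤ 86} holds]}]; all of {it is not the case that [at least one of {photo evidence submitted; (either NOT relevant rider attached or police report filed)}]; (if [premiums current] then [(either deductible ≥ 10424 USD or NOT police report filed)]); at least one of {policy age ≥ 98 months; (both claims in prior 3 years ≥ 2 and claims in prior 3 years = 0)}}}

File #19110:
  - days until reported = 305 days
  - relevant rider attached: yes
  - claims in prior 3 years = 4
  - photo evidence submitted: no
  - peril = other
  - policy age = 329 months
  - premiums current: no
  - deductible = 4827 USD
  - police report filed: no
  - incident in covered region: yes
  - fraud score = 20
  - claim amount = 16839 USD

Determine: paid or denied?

Atomic conditions:
  peril = vandalism: other == vandalism is false
  days until reported ≥ 143 days: 305 ≥ 143 is true
  days until reported ≥ 152 days: 305 ≥ 152 is true
  claim amount < 260623 USD: 16839 < 260623 is true
  police report filed: no → false
  NOT incident in covered region: yes → false
  fraud score ≤ 86: 20 ≤ 86 is true
  photo evidence submitted: no → false
  NOT relevant rider attached: yes → false
  premiums current: no → false
  deductible ≥ 10424 USD: 4827 ≥ 10424 is false
  NOT police report filed: no → true
  policy age ≥ 98 months: 329 ≥ 98 is true
  claims in prior 3 years ≥ 2: 4 ≥ 2 is true
  claims in prior 3 years = 0: 4 == 0 is false
Combine:
[1.1.1.1.1] false OR true = true
[1.1.1.1] NOT true = false
[1.1.1.2] true AND true = true
[1.1.1] false AND true = false
[1.1.2.1] exactly-one(false, false, true) = true
[1.1.2] NOT true = false
[1.1] false OR false = false
[1] NOT false = true
[2.1.1.2] false OR false = false
[2.1.1] false OR false = false
[2.1] NOT false = true
[2.2.2] false OR true = true
[2.2] false → true (antecedent false ⇒ implication holds) = true
[2.3.2] true AND false = false
[2.3] true OR false = true
[2] true AND true AND true = true
[root] true AND true = true
Overall: true → paid

Paid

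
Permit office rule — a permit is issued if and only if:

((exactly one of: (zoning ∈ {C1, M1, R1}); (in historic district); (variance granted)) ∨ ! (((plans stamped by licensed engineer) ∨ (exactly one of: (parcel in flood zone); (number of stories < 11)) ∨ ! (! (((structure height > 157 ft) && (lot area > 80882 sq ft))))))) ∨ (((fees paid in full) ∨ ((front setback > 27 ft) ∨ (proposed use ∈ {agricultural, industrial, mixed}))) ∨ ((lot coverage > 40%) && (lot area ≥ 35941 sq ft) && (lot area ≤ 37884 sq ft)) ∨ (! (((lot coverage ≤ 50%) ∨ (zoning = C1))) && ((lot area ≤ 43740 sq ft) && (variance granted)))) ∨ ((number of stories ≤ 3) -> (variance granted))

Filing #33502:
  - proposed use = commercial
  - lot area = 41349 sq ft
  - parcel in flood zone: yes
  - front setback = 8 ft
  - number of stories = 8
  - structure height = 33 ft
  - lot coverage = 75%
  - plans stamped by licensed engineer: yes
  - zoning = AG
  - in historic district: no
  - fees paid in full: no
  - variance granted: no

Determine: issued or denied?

Issued

Atomic conditions:
  zoning ∈ {C1, M1, R1}: AG is not in the set → false
  in historic district: no → false
  variance granted: no → false
  plans stamped by licensed engineer: yes → true
  parcel in flood zone: yes → true
  number of stories < 11: 8 < 11 is true
  structure height > 157 ft: 33 > 157 is false
  lot area > 80882 sq ft: 41349 > 80882 is false
  fees paid in full: no → false
  front setback > 27 ft: 8 > 27 is false
  proposed use ∈ {agricultural, industrial, mixed}: commercial is not in the set → false
  lot coverage > 40%: 75 > 40 is true
  lot area ≥ 35941 sq ft: 41349 ≥ 35941 is true
  lot area ≤ 37884 sq ft: 41349 ≤ 37884 is false
  lot coverage ≤ 50%: 75 ≤ 50 is false
  zoning = C1: AG == C1 is false
  lot area ≤ 43740 sq ft: 41349 ≤ 43740 is true
  number of stories ≤ 3: 8 ≤ 3 is false
Combine:
[1.1] exactly-one(false, false, false) = false
[1.2.1.2] exactly-one(true, true) = false
[1.2.1.3.1.1] false AND false = false
[1.2.1.3.1] NOT false = true
[1.2.1.3] NOT true = false
[1.2.1] true OR false OR false = true
[1.2] NOT true = false
[1] false OR false = false
[2.1.2] false OR false = false
[2.1] false OR false = false
[2.2] true AND true AND false = false
[2.3.1.1] false OR false = false
[2.3.1] NOT false = true
[2.3.2] true AND false = false
[2.3] true AND false = false
[2] false OR false OR false = false
[3] false → false (antecedent false ⇒ implication holds) = true
[root] false OR false OR true = true
Overall: true → issued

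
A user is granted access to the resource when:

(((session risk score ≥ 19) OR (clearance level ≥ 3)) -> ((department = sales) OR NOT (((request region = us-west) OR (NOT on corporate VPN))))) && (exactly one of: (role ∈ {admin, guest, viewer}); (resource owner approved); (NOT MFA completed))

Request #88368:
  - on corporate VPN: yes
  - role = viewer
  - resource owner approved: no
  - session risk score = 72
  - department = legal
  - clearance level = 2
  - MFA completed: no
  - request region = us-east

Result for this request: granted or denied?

Denied

Atomic conditions:
  session risk score ≥ 19: 72 ≥ 19 is true
  clearance level ≥ 3: 2 ≥ 3 is false
  department = sales: legal == sales is false
  request region = us-west: us-east == us-west is false
  NOT on corporate VPN: yes → false
  role ∈ {admin, guest, viewer}: viewer is in the set → true
  resource owner approved: no → false
  NOT MFA completed: no → true
Combine:
[1.1] true OR false = true
[1.2.2.1] false OR false = false
[1.2.2] NOT false = true
[1.2] false OR true = true
[1] true → true = true
[2] exactly-one(true, false, true) = false
[root] true AND false = false
Overall: false → denied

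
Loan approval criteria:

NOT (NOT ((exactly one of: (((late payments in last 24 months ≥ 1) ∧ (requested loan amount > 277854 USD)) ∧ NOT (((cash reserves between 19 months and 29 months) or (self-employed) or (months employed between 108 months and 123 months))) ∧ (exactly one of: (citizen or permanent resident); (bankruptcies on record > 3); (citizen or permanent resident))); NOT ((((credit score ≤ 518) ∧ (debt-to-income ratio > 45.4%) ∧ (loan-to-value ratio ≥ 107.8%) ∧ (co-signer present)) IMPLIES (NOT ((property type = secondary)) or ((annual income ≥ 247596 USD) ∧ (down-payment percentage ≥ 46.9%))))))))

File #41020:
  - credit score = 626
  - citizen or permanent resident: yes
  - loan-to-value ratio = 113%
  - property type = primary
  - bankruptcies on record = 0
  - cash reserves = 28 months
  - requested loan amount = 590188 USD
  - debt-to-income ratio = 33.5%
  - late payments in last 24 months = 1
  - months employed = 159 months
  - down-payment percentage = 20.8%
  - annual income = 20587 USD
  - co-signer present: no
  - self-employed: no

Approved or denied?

Denied

Atomic conditions:
  late payments in last 24 months ≥ 1: 1 ≥ 1 is true
  requested loan amount > 277854 USD: 590188 > 277854 is true
  cash reserves between 19 months and 29 months: 28 in [19, 29] is true
  self-employed: no → false
  months employed between 108 months and 123 months: 159 in [108, 123] is false
  citizen or permanent resident: yes → true
  bankruptcies on record > 3: 0 > 3 is false
  credit score ≤ 518: 626 ≤ 518 is false
  debt-to-income ratio > 45.4%: 33.5 > 45.4 is false
  loan-to-value ratio ≥ 107.8%: 113 ≥ 107.8 is true
  co-signer present: no → false
  property type = secondary: primary == secondary is false
  annual income ≥ 247596 USD: 20587 ≥ 247596 is false
  down-payment percentage ≥ 46.9%: 20.8 ≥ 46.9 is false
Combine:
[1.1.1.1] true AND true = true
[1.1.1.2.1] true OR false OR false = true
[1.1.1.2] NOT true = false
[1.1.1.3] exactly-one(true, false, true) = false
[1.1.1] true AND false AND false = false
[1.1.2.1.1] false AND false AND true AND false = false
[1.1.2.1.2.1] NOT false = true
[1.1.2.1.2.2] false AND false = false
[1.1.2.1.2] true OR false = true
[1.1.2.1] false → true (antecedent false ⇒ implication holds) = true
[1.1.2] NOT true = false
[1.1] exactly-one(false, false) = false
[1] NOT false = true
[root] NOT true = false
Overall: false → denied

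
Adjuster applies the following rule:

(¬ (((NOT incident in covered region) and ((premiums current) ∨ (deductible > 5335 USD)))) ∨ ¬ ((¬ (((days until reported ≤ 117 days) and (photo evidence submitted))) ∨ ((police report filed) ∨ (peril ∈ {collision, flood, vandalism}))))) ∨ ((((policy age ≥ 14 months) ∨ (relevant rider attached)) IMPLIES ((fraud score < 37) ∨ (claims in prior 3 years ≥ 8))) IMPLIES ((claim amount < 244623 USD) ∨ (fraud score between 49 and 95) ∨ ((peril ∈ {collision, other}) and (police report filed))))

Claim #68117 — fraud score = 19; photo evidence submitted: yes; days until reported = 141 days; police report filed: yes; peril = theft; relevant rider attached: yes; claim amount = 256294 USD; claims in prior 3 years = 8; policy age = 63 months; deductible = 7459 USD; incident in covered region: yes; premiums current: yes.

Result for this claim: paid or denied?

Paid

Atomic conditions:
  NOT incident in covered region: yes → false
  premiums current: yes → true
  deductible > 5335 USD: 7459 > 5335 is true
  days until reported ≤ 117 days: 141 ≤ 117 is false
  photo evidence submitted: yes → true
  police report filed: yes → true
  peril ∈ {collision, flood, vandalism}: theft is not in the set → false
  policy age ≥ 14 months: 63 ≥ 14 is true
  relevant rider attached: yes → true
  fraud score < 37: 19 < 37 is true
  claims in prior 3 years ≥ 8: 8 ≥ 8 is true
  claim amount < 244623 USD: 256294 < 244623 is false
  fraud score between 49 and 95: 19 in [49, 95] is false
  peril ∈ {collision, other}: theft is not in the set → false
Combine:
[1.1.1.2] true OR true = true
[1.1.1] false AND true = false
[1.1] NOT false = true
[1.2.1.1.1] false AND true = false
[1.2.1.1] NOT false = true
[1.2.1.2] true OR false = true
[1.2.1] true OR true = true
[1.2] NOT true = false
[1] true OR false = true
[2.1.1] true OR true = true
[2.1.2] true OR true = true
[2.1] true → true = true
[2.2.3] false AND true = false
[2.2] false OR false OR false = false
[2] true → false = false
[root] true OR false = true
Overall: true → paid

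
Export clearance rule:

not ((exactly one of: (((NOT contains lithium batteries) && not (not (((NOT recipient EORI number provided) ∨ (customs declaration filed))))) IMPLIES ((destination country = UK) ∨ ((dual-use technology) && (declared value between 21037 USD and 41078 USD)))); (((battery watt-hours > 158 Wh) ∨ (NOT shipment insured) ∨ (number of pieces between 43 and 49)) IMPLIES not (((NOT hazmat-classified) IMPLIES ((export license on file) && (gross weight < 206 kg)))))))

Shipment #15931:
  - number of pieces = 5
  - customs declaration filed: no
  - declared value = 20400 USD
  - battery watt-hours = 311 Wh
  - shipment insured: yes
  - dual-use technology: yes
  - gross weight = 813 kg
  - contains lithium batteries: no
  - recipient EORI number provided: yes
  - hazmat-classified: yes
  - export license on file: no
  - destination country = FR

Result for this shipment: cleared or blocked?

Atomic conditions:
  NOT contains lithium batteries: no → true
  NOT recipient EORI number provided: yes → false
  customs declaration filed: no → false
  destination country = UK: FR == UK is false
  dual-use technology: yes → true
  declared value between 21037 USD and 41078 USD: 20400 in [21037, 41078] is false
  battery watt-hours > 158 Wh: 311 > 158 is true
  NOT shipment insured: yes → false
  number of pieces between 43 and 49: 5 in [43, 49] is false
  NOT hazmat-classified: yes → false
  export license on file: no → false
  gross weight < 206 kg: 813 < 206 is false
Combine:
[1.1.1.2.1.1] false OR false = false
[1.1.1.2.1] NOT false = true
[1.1.1.2] NOT true = false
[1.1.1] true AND false = false
[1.1.2.2] true AND false = false
[1.1.2] false OR false = false
[1.1] false → false (antecedent false ⇒ implication holds) = true
[1.2.1] true OR false OR false = true
[1.2.2.1.2] false AND false = false
[1.2.2.1] false → false (antecedent false ⇒ implication holds) = true
[1.2.2] NOT true = false
[1.2] true → false = false
[1] exactly-one(true, false) = true
[root] NOT true = false
Overall: false → blocked

Blocked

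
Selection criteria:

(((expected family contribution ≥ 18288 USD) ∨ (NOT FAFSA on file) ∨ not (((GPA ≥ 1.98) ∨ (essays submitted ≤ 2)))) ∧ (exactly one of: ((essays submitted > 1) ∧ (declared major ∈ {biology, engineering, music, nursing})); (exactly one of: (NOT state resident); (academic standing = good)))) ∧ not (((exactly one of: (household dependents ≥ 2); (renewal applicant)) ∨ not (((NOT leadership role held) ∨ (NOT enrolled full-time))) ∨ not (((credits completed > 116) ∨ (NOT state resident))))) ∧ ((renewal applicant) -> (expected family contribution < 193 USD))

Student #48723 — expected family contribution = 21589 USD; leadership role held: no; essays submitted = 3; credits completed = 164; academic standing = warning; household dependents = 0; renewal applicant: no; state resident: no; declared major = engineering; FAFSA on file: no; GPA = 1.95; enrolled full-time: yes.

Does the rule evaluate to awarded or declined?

Atomic conditions:
  expected family contribution ≥ 18288 USD: 21589 ≥ 18288 is true
  NOT FAFSA on file: no → true
  GPA ≥ 1.98: 1.95 ≥ 1.98 is false
  essays submitted ≤ 2: 3 ≤ 2 is false
  essays submitted > 1: 3 > 1 is true
  declared major ∈ {biology, engineering, music, nursing}: engineering is in the set → true
  NOT state resident: no → true
  academic standing = good: warning == good is false
  household dependents ≥ 2: 0 ≥ 2 is false
  renewal applicant: no → false
  NOT leadership role held: no → true
  NOT enrolled full-time: yes → false
  credits completed > 116: 164 > 116 is true
  expected family contribution < 193 USD: 21589 < 193 is false
Combine:
[1.1.3.1] false OR false = false
[1.1.3] NOT false = true
[1.1] true OR true OR true = true
[1.2.1] true AND true = true
[1.2.2] exactly-one(true, false) = true
[1.2] exactly-one(true, true) = false
[1] true AND false = false
[2.1.1] exactly-one(false, false) = false
[2.1.2.1] true OR false = true
[2.1.2] NOT true = false
[2.1.3.1] true OR true = true
[2.1.3] NOT true = false
[2.1] false OR false OR false = false
[2] NOT false = true
[3] false → false (antecedent false ⇒ implication holds) = true
[root] false AND true AND true = false
Overall: false → declined

Declined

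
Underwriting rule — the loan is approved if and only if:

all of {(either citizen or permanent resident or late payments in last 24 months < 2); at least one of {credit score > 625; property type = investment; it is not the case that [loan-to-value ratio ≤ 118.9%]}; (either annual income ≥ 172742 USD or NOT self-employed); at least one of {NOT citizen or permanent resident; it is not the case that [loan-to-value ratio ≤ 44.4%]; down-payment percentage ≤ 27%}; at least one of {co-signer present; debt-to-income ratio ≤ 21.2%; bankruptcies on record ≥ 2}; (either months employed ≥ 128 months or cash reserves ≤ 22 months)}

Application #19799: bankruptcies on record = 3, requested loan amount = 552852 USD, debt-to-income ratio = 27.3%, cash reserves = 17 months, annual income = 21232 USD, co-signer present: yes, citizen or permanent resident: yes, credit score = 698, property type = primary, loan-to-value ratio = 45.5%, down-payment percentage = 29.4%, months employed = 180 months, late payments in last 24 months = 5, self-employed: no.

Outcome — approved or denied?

Approved

Atomic conditions:
  citizen or permanent resident: yes → true
  late payments in last 24 months < 2: 5 < 2 is false
  credit score > 625: 698 > 625 is true
  property type = investment: primary == investment is false
  loan-to-value ratio ≤ 118.9%: 45.5 ≤ 118.9 is true
  annual income ≥ 172742 USD: 21232 ≥ 172742 is false
  NOT self-employed: no → true
  NOT citizen or permanent resident: yes → false
  loan-to-value ratio ≤ 44.4%: 45.5 ≤ 44.4 is false
  down-payment percentage ≤ 27%: 29.4 ≤ 27 is false
  co-signer present: yes → true
  debt-to-income ratio ≤ 21.2%: 27.3 ≤ 21.2 is false
  bankruptcies on record ≥ 2: 3 ≥ 2 is true
  months employed ≥ 128 months: 180 ≥ 128 is true
  cash reserves ≤ 22 months: 17 ≤ 22 is true
Combine:
[1] true OR false = true
[2.3] NOT true = false
[2] true OR false OR false = true
[3] false OR true = true
[4.2] NOT false = true
[4] false OR true OR false = true
[5] true OR false OR true = true
[6] true OR true = true
[root] true AND true AND true AND true AND true AND true = true
Overall: true → approved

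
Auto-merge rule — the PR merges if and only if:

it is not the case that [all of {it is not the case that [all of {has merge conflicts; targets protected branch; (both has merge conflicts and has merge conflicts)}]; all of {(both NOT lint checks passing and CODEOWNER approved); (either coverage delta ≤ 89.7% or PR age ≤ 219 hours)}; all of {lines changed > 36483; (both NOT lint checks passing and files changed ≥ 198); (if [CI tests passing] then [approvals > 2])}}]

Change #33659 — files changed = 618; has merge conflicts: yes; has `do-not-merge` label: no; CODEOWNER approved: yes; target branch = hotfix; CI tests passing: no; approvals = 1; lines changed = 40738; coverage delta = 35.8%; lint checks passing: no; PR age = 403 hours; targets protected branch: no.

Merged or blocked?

Atomic conditions:
  has merge conflicts: yes → true
  targets protected branch: no → false
  NOT lint checks passing: no → true
  CODEOWNER approved: yes → true
  coverage delta ≤ 89.7%: 35.8 ≤ 89.7 is true
  PR age ≤ 219 hours: 403 ≤ 219 is false
  lines changed > 36483: 40738 > 36483 is true
  files changed ≥ 198: 618 ≥ 198 is true
  CI tests passing: no → false
  approvals > 2: 1 > 2 is false
Combine:
[1.1.1.3] true AND true = true
[1.1.1] true AND false AND true = false
[1.1] NOT false = true
[1.2.1] true AND true = true
[1.2.2] true OR false = true
[1.2] true AND true = true
[1.3.2] true AND true = true
[1.3.3] false → false (antecedent false ⇒ implication holds) = true
[1.3] true AND true AND true = true
[1] true AND true AND true = true
[root] NOT true = false
Overall: false → blocked

Blocked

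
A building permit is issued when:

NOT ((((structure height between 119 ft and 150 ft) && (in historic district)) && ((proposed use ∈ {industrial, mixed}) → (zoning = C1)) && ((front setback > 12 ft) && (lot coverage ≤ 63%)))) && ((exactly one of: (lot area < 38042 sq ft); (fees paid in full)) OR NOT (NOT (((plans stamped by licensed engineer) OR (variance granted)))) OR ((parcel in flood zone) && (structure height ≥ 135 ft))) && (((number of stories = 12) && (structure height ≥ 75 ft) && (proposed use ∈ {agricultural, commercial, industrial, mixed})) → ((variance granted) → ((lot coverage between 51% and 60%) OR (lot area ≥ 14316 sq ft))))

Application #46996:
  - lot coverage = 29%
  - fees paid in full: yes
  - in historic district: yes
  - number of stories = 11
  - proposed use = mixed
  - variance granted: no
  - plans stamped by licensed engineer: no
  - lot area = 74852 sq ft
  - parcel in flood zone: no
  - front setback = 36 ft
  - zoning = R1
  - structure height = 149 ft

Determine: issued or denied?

Atomic conditions:
  structure height between 119 ft and 150 ft: 149 in [119, 150] is true
  in historic district: yes → true
  proposed use ∈ {industrial, mixed}: mixed is in the set → true
  zoning = C1: R1 == C1 is false
  front setback > 12 ft: 36 > 12 is true
  lot coverage ≤ 63%: 29 ≤ 63 is true
  lot area < 38042 sq ft: 74852 < 38042 is false
  fees paid in full: yes → true
  plans stamped by licensed engineer: no → false
  variance granted: no → false
  parcel in flood zone: no → false
  structure height ≥ 135 ft: 149 ≥ 135 is true
  number of stories = 12: 11 == 12 is false
  structure height ≥ 75 ft: 149 ≥ 75 is true
  proposed use ∈ {agricultural, commercial, industrial, mixed}: mixed is in the set → true
  lot coverage between 51% and 60%: 29 in [51, 60] is false
  lot area ≥ 14316 sq ft: 74852 ≥ 14316 is true
Combine:
[1.1.1] true AND true = true
[1.1.2] true → false = false
[1.1.3] true AND true = true
[1.1] true AND false AND true = false
[1] NOT false = true
[2.1] exactly-one(false, true) = true
[2.2.1.1] false OR false = false
[2.2.1] NOT false = true
[2.2] NOT true = false
[2.3] false AND true = false
[2] true OR false OR false = true
[3.1] false AND true AND true = false
[3.2.2] false OR true = true
[3.2] false → true (antecedent false ⇒ implication holds) = true
[3] false → true (antecedent false ⇒ implication holds) = true
[root] true AND true AND true = true
Overall: true → issued

Issued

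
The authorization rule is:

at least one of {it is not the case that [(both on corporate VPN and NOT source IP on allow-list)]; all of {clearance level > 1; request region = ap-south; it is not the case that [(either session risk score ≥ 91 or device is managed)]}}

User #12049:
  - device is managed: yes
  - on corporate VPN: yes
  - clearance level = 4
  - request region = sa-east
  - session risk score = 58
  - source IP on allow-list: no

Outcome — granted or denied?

Denied

Atomic conditions:
  on corporate VPN: yes → true
  NOT source IP on allow-list: no → true
  clearance level > 1: 4 > 1 is true
  request region = ap-south: sa-east == ap-south is false
  session risk score ≥ 91: 58 ≥ 91 is false
  device is managed: yes → true
Combine:
[1.1] true AND true = true
[1] NOT true = false
[2.3.1] false OR true = true
[2.3] NOT true = false
[2] true AND false AND false = false
[root] false OR false = false
Overall: false → denied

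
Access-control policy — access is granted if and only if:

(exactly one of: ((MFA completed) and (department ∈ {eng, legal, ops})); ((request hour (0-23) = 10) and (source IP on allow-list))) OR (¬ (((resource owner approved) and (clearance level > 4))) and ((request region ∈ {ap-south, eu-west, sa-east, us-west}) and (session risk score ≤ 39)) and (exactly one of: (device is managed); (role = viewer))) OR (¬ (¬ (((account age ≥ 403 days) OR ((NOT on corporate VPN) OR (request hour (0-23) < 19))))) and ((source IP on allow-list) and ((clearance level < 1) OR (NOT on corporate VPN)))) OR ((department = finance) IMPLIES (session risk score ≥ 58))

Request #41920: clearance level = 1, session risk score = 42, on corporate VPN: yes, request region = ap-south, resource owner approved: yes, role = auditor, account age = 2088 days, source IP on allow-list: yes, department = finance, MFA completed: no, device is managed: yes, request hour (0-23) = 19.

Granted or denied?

Atomic conditions:
  MFA completed: no → false
  department ∈ {eng, legal, ops}: finance is not in the set → false
  request hour (0-23) = 10: 19 == 10 is false
  source IP on allow-list: yes → true
  resource owner approved: yes → true
  clearance level > 4: 1 > 4 is false
  request region ∈ {ap-south, eu-west, sa-east, us-west}: ap-south is in the set → true
  session risk score ≤ 39: 42 ≤ 39 is false
  device is managed: yes → true
  role = viewer: auditor == viewer is false
  account age ≥ 403 days: 2088 ≥ 403 is true
  NOT on corporate VPN: yes → false
  request hour (0-23) < 19: 19 < 19 is false
  clearance level < 1: 1 < 1 is false
  department = finance: finance == finance is true
  session risk score ≥ 58: 42 ≥ 58 is false
Combine:
[1.1] false AND false = false
[1.2] false AND true = false
[1] exactly-one(false, false) = false
[2.1.1] true AND false = false
[2.1] NOT false = true
[2.2] true AND false = false
[2.3] exactly-one(true, false) = true
[2] true AND false AND true = false
[3.1.1.1.2] false OR false = false
[3.1.1.1] true OR false = true
[3.1.1] NOT true = false
[3.1] NOT false = true
[3.2.2] false OR false = false
[3.2] true AND false = false
[3] true AND false = false
[4] true → false = false
[root] false OR false OR false OR false = false
Overall: false → denied

Denied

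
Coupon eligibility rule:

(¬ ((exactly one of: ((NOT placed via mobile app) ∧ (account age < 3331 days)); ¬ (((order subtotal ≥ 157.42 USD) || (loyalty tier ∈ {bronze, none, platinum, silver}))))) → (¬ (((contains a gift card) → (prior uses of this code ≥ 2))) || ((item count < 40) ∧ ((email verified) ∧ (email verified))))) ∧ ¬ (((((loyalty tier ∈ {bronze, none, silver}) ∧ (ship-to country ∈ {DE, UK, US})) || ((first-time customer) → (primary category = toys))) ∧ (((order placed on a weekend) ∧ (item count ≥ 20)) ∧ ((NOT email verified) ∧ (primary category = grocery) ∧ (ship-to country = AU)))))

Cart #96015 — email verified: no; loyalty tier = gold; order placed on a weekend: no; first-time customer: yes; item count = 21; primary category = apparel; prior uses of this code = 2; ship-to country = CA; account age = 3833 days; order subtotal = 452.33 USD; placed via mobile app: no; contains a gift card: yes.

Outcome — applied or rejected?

Rejected

Atomic conditions:
  NOT placed via mobile app: no → true
  account age < 3331 days: 3833 < 3331 is false
  order subtotal ≥ 157.42 USD: 452.33 ≥ 157.42 is true
  loyalty tier ∈ {bronze, none, platinum, silver}: gold is not in the set → false
  contains a gift card: yes → true
  prior uses of this code ≥ 2: 2 ≥ 2 is true
  item count < 40: 21 < 40 is true
  email verified: no → false
  loyalty tier ∈ {bronze, none, silver}: gold is not in the set → false
  ship-to country ∈ {DE, UK, US}: CA is not in the set → false
  first-time customer: yes → true
  primary category = toys: apparel == toys is false
  order placed on a weekend: no → false
  item count ≥ 20: 21 ≥ 20 is true
  NOT email verified: no → true
  primary category = grocery: apparel == grocery is false
  ship-to country = AU: CA == AU is false
Combine:
[1.1.1.1] true AND false = false
[1.1.1.2.1] true OR false = true
[1.1.1.2] NOT true = false
[1.1.1] exactly-one(false, false) = false
[1.1] NOT false = true
[1.2.1.1] true → true = true
[1.2.1] NOT true = false
[1.2.2.2] false AND false = false
[1.2.2] true AND false = false
[1.2] false OR false = false
[1] true → false = false
[2.1.1.1] false AND false = false
[2.1.1.2] true → false = false
[2.1.1] false OR false = false
[2.1.2.1] false AND true = false
[2.1.2.2] true AND false AND false = false
[2.1.2] false AND false = false
[2.1] false AND false = false
[2] NOT false = true
[root] false AND true = false
Overall: false → rejected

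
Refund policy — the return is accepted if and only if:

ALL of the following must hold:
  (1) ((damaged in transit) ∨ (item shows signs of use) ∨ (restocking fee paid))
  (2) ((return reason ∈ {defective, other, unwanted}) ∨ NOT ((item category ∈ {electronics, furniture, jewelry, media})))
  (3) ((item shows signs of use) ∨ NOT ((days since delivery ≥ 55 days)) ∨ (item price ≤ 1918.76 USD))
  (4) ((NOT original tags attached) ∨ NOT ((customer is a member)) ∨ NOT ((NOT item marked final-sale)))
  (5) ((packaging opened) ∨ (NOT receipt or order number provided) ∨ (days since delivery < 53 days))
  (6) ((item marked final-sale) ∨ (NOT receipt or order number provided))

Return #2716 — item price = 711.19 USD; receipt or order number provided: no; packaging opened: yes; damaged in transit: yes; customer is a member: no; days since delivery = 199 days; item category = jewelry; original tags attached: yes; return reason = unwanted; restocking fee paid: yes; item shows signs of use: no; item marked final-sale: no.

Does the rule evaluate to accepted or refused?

Atomic conditions:
  damaged in transit: yes → true
  item shows signs of use: no → false
  restocking fee paid: yes → true
  return reason ∈ {defective, other, unwanted}: unwanted is in the set → true
  item category ∈ {electronics, furniture, jewelry, media}: jewelry is in the set → true
  days since delivery ≥ 55 days: 199 ≥ 55 is true
  item price ≤ 1918.76 USD: 711.19 ≤ 1918.76 is true
  NOT original tags attached: yes → false
  customer is a member: no → false
  NOT item marked final-sale: no → true
  packaging opened: yes → true
  NOT receipt or order number provided: no → true
  days since delivery < 53 days: 199 < 53 is false
  item marked final-sale: no → false
Combine:
[1] true OR false OR true = true
[2.2] NOT true = false
[2] true OR false = true
[3.2] NOT true = false
[3] false OR false OR true = true
[4.2] NOT false = true
[4.3] NOT true = false
[4] false OR true OR false = true
[5] true OR true OR false = true
[6] false OR true = true
[root] true AND true AND true AND true AND true AND true = true
Overall: true → accepted

Accepted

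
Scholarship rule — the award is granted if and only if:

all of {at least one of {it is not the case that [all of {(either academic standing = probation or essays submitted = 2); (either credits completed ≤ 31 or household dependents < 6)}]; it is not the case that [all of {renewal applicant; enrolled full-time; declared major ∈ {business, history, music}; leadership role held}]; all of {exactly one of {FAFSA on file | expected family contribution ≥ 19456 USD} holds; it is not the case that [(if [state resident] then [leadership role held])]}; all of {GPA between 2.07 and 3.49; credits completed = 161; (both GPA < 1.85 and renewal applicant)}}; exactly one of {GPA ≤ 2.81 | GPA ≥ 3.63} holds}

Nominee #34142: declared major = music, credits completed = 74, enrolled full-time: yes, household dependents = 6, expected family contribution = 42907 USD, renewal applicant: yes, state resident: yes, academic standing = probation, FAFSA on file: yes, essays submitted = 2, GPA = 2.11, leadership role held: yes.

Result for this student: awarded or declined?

Awarded

Atomic conditions:
  academic standing = probation: probation == probation is true
  essays submitted = 2: 2 == 2 is true
  credits completed ≤ 31: 74 ≤ 31 is false
  household dependents < 6: 6 < 6 is false
  renewal applicant: yes → true
  enrolled full-time: yes → true
  declared major ∈ {business, history, music}: music is in the set → true
  leadership role held: yes → true
  FAFSA on file: yes → true
  expected family contribution ≥ 19456 USD: 42907 ≥ 19456 is true
  state resident: yes → true
  GPA between 2.07 and 3.49: 2.11 in [2.07, 3.49] is true
  credits completed = 161: 74 == 161 is false
  GPA < 1.85: 2.11 < 1.85 is false
  GPA ≤ 2.81: 2.11 ≤ 2.81 is true
  GPA ≥ 3.63: 2.11 ≥ 3.63 is false
Combine:
[1.1.1.1] true OR true = true
[1.1.1.2] false OR false = false
[1.1.1] true AND false = false
[1.1] NOT false = true
[1.2.1] true AND true AND true AND true = true
[1.2] NOT true = false
[1.3.1] exactly-one(true, true) = false
[1.3.2.1] true → true = true
[1.3.2] NOT true = false
[1.3] false AND false = false
[1.4.3] false AND true = false
[1.4] true AND false AND false = false
[1] true OR false OR false OR false = true
[2] exactly-one(true, false) = true
[root] true AND true = true
Overall: true → awarded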